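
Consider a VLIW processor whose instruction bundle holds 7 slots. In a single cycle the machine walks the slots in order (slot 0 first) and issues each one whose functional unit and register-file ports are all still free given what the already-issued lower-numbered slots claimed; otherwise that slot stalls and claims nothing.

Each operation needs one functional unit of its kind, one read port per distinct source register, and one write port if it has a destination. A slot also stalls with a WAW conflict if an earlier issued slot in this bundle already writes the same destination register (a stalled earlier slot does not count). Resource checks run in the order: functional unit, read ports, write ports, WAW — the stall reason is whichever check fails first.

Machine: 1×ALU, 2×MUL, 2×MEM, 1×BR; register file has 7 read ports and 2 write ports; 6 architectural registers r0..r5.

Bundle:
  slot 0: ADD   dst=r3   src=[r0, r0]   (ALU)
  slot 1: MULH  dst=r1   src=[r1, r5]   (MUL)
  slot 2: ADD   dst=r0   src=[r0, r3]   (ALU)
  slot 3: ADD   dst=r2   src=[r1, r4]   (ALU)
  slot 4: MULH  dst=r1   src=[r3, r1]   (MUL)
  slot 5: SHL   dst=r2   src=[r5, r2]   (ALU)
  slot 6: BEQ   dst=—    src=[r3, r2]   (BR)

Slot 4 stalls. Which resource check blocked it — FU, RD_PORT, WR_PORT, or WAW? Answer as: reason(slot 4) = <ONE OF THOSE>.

#0 ALU src=r0,r0 dispatched  <A:0 Mu:2 Ld:2 B:1 rd:6 wr:1>
#1 MUL src=r1,r5 dispatched  <A:0 Mu:1 Ld:2 B:1 rd:4 wr:0>
#2 ALU src=r0,r3 held:FU  <A:0 Mu:1 Ld:2 B:1 rd:4 wr:0>
#3 ALU src=r1,r4 held:FU  <A:0 Mu:1 Ld:2 B:1 rd:4 wr:0>
#4 MUL src=r3,r1 held:WR_PORT  <A:0 Mu:1 Ld:2 B:1 rd:4 wr:0>
#5 ALU src=r5,r2 held:FU  <A:0 Mu:1 Ld:2 B:1 rd:4 wr:0>
#6 BR src=r3,r2 dispatched  <A:0 Mu:1 Ld:2 B:0 rd:2 wr:0>

reason(slot 4) = WR_PORT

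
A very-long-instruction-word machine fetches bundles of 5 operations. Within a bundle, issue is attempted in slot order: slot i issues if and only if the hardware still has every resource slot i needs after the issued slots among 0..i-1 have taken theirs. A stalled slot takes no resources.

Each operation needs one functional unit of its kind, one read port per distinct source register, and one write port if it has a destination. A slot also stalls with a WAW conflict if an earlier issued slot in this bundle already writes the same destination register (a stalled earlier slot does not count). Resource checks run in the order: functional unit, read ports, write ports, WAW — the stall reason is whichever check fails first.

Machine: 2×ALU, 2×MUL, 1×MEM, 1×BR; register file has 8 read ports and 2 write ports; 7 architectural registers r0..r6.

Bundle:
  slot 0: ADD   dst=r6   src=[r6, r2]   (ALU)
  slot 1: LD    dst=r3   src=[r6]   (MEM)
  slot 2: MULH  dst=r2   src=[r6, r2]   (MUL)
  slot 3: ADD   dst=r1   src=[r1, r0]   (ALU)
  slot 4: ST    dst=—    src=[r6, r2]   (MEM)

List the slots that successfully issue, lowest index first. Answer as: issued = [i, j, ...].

#0 ALU src=r6,r2 dispatched  <A:1 Mu:2 Ld:1 B:1 rd:6 wr:1>
#1 MEM src=r6 dispatched  <A:1 Mu:2 Ld:0 B:1 rd:5 wr:0>
#2 MUL src=r6,r2 held:WR_PORT  <A:1 Mu:2 Ld:0 B:1 rd:5 wr:0>
#3 ALU src=r1,r0 held:WR_PORT  <A:1 Mu:2 Ld:0 B:1 rd:5 wr:0>
#4 MEM src=r6,r2 held:FU  <A:1 Mu:2 Ld:0 B:1 rd:5 wr:0>

issued = [0, 1]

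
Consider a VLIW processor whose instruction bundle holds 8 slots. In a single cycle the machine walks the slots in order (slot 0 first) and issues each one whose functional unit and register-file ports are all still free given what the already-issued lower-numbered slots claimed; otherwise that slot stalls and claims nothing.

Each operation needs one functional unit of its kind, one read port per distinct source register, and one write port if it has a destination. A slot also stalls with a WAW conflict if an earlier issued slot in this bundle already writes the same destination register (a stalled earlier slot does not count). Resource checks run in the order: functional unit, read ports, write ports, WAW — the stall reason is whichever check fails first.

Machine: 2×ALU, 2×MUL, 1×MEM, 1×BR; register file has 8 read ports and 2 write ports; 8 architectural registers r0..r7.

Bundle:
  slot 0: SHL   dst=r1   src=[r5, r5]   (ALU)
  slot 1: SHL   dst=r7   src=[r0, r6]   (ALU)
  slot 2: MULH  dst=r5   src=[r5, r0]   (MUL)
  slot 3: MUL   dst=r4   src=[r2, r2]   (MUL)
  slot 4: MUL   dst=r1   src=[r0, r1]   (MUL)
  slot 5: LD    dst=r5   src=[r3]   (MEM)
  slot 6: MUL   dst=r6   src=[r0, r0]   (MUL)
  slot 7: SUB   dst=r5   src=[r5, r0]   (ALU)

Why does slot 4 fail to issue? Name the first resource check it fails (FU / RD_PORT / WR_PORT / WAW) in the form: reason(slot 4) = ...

slot 0 (ALU): ISSUE — free A1,Mu2,Ld1,B1 rp7 wp1
slot 1 (ALU): ISSUE — free A0,Mu2,Ld1,B1 rp5 wp0
slot 2 (MUL): stall WR_PORT — free A0,Mu2,Ld1,B1 rp5 wp0
slot 3 (MUL): stall WR_PORT — free A0,Mu2,Ld1,B1 rp5 wp0
slot 4 (MUL): stall WR_PORT — free A0,Mu2,Ld1,B1 rp5 wp0
slot 5 (MEM): stall WR_PORT — free A0,Mu2,Ld1,B1 rp5 wp0
slot 6 (MUL): stall WR_PORT — free A0,Mu2,Ld1,B1 rp5 wp0
slot 7 (ALU): stall FU — free A0,Mu2,Ld1,B1 rp5 wp0

reason(slot 4) = WR_PORT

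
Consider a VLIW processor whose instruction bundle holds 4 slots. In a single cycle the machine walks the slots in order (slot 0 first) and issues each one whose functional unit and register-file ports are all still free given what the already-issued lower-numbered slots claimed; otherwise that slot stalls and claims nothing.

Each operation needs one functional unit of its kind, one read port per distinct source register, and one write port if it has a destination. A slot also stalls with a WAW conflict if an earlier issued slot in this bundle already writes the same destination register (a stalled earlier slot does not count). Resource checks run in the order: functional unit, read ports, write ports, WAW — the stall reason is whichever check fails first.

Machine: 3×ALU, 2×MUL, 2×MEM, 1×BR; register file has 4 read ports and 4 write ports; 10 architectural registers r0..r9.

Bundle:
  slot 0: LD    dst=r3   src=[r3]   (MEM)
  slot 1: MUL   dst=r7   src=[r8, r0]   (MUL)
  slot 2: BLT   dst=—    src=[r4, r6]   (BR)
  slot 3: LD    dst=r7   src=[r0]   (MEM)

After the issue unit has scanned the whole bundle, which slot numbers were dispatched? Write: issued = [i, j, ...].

issued = [0, 1]

[0] MEM needs rd=1 wr=1: ok; after: ALU=3 MUL=2 MEM=1 BR=1, R=3, W=3
[1] MUL needs rd=2 wr=1: ok; after: ALU=3 MUL=1 MEM=1 BR=1, R=1, W=2
[2] BR needs rd=2 wr=0: RD_PORT; after: ALU=3 MUL=1 MEM=1 BR=1, R=1, W=2
[3] MEM needs rd=1 wr=1: WAW; after: ALU=3 MUL=1 MEM=1 BR=1, R=1, W=2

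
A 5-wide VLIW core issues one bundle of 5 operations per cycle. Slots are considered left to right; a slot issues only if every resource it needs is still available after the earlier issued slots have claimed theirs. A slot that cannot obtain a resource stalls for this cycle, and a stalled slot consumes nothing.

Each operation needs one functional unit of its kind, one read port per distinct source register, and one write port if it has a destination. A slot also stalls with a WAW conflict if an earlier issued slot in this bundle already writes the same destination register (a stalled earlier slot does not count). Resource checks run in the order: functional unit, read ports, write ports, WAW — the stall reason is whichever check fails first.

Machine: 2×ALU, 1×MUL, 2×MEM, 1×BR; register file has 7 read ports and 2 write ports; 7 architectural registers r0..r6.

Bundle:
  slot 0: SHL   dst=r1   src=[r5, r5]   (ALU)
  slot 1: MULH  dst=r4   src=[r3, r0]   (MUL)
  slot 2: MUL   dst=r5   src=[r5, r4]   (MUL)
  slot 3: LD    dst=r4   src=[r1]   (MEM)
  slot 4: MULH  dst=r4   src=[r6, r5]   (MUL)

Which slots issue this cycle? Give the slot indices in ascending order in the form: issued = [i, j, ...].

slot 0 (ALU): ISSUE — free A1,Mu1,Ld2,B1 rp6 wp1
slot 1 (MUL): ISSUE — free A1,Mu0,Ld2,B1 rp4 wp0
slot 2 (MUL): stall FU — free A1,Mu0,Ld2,B1 rp4 wp0
slot 3 (MEM): stall WR_PORT — free A1,Mu0,Ld2,B1 rp4 wp0
slot 4 (MUL): stall FU — free A1,Mu0,Ld2,B1 rp4 wp0

issued = [0, 1]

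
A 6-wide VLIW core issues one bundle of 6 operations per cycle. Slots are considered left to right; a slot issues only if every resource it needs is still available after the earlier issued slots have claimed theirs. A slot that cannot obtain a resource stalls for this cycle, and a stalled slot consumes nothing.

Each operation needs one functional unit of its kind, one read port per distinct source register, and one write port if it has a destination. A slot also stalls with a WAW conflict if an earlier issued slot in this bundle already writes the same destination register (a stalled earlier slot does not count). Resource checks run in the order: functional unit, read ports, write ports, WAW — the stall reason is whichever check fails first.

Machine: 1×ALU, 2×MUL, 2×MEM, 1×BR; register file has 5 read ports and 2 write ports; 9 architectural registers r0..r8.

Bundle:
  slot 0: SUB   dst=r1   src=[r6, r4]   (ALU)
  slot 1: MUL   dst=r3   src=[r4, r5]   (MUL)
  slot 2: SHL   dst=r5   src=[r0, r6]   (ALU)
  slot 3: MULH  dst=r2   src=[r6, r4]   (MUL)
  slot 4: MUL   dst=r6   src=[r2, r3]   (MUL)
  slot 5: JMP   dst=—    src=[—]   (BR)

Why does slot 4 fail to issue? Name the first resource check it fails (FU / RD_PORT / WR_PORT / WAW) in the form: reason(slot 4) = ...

[0] ALU needs rd=2 wr=1: ok; after: ALU=0 MUL=2 MEM=2 BR=1, R=3, W=1
[1] MUL needs rd=2 wr=1: ok; after: ALU=0 MUL=1 MEM=2 BR=1, R=1, W=0
[2] ALU needs rd=2 wr=1: FU; after: ALU=0 MUL=1 MEM=2 BR=1, R=1, W=0
[3] MUL needs rd=2 wr=1: RD_PORT; after: ALU=0 MUL=1 MEM=2 BR=1, R=1, W=0
[4] MUL needs rd=2 wr=1: RD_PORT; after: ALU=0 MUL=1 MEM=2 BR=1, R=1, W=0
[5] BR needs rd=0 wr=0: ok; after: ALU=0 MUL=1 MEM=2 BR=0, R=1, W=0

reason(slot 4) = RD_PORT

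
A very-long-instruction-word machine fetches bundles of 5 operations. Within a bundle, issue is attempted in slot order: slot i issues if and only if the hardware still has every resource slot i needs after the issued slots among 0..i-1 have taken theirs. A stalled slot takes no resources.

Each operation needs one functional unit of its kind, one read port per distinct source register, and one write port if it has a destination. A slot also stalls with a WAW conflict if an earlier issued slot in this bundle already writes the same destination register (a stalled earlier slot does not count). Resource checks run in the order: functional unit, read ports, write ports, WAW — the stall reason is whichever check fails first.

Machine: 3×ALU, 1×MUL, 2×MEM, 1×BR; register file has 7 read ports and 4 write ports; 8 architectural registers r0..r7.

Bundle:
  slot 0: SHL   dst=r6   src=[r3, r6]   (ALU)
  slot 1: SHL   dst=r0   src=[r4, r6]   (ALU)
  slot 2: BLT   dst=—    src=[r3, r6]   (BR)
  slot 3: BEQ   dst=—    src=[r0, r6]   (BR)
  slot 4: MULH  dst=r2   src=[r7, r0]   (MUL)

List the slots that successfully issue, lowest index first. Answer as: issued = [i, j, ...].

[0] ALU needs rd=2 wr=1: ok; after: ALU=2 MUL=1 MEM=2 BR=1, R=5, W=3
[1] ALU needs rd=2 wr=1: ok; after: ALU=1 MUL=1 MEM=2 BR=1, R=3, W=2
[2] BR needs rd=2 wr=0: ok; after: ALU=1 MUL=1 MEM=2 BR=0, R=1, W=2
[3] BR needs rd=2 wr=0: FU; after: ALU=1 MUL=1 MEM=2 BR=0, R=1, W=2
[4] MUL needs rd=2 wr=1: RD_PORT; after: ALU=1 MUL=1 MEM=2 BR=0, R=1, W=2

issued = [0, 1, 2]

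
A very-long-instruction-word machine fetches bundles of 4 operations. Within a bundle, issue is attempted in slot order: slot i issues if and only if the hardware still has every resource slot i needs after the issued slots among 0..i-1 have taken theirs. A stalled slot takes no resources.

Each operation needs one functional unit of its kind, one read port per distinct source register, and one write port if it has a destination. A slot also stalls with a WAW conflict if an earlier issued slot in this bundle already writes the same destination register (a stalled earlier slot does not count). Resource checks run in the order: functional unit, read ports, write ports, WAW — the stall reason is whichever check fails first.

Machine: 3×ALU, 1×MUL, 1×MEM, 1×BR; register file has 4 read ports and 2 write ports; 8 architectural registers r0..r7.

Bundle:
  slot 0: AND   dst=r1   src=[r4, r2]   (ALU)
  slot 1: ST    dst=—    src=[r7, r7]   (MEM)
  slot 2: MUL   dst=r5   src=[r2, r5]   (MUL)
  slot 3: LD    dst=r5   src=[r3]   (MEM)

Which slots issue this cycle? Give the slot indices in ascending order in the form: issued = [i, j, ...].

issued = [0, 1]

slot 0 (ALU): ISSUE — free A2,Mu1,Ld1,B1 rp2 wp1
slot 1 (MEM): ISSUE — free A2,Mu1,Ld0,B1 rp1 wp1
slot 2 (MUL): stall RD_PORT — free A2,Mu1,Ld0,B1 rp1 wp1
slot 3 (MEM): stall FU — free A2,Mu1,Ld0,B1 rp1 wp1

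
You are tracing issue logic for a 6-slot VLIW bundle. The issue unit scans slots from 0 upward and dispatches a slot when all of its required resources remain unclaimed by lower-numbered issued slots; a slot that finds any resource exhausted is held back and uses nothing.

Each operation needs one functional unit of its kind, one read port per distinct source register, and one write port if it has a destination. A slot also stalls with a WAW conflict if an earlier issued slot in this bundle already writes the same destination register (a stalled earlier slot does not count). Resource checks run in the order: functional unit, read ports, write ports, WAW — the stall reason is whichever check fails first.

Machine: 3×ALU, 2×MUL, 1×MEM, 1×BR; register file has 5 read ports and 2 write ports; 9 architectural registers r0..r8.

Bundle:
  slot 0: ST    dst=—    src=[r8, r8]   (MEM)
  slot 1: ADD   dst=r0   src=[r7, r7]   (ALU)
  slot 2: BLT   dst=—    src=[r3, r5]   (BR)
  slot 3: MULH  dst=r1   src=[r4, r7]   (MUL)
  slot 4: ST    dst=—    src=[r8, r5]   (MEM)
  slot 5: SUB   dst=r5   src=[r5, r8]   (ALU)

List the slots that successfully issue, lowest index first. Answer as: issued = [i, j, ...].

(0) want 1×MEM +1rd +0wr — yes → AL3|MU2|ME0|BR1|rd4|wr2
(1) want 1×ALU +1rd +1wr — yes → AL2|MU2|ME0|BR1|rd3|wr1
(2) want 1×BR +2rd +0wr — yes → AL2|MU2|ME0|BR0|rd1|wr1
(3) want 1×MUL +2rd +1wr — RD_PORT → AL2|MU2|ME0|BR0|rd1|wr1
(4) want 1×MEM +2rd +0wr — FU → AL2|MU2|ME0|BR0|rd1|wr1
(5) want 1×ALU +2rd +1wr — RD_PORT → AL2|MU2|ME0|BR0|rd1|wr1

issued = [0, 1, 2]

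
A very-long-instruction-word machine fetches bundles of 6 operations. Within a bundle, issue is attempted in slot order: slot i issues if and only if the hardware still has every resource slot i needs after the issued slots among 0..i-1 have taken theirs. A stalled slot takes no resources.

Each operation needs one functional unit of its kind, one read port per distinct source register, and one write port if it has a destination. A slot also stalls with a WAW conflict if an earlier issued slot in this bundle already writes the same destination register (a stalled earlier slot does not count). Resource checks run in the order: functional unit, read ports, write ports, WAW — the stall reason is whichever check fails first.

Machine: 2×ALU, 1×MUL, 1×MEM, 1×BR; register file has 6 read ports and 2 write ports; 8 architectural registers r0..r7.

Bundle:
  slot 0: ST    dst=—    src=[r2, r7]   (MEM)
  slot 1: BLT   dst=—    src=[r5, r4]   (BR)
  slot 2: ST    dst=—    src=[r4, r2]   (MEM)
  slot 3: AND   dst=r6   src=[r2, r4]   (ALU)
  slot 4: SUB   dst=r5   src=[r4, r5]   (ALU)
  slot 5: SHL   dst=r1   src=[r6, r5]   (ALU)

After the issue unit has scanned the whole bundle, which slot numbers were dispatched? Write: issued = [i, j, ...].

(0) want 1×MEM +2rd +0wr — yes → AL2|MU1|ME0|BR1|rd4|wr2
(1) want 1×BR +2rd +0wr — yes → AL2|MU1|ME0|BR0|rd2|wr2
(2) want 1×MEM +2rd +0wr — FU → AL2|MU1|ME0|BR0|rd2|wr2
(3) want 1×ALU +2rd +1wr — yes → AL1|MU1|ME0|BR0|rd0|wr1
(4) want 1×ALU +2rd +1wr — RD_PORT → AL1|MU1|ME0|BR0|rd0|wr1
(5) want 1×ALU +2rd +1wr — RD_PORT → AL1|MU1|ME0|BR0|rd0|wr1

issued = [0, 1, 3]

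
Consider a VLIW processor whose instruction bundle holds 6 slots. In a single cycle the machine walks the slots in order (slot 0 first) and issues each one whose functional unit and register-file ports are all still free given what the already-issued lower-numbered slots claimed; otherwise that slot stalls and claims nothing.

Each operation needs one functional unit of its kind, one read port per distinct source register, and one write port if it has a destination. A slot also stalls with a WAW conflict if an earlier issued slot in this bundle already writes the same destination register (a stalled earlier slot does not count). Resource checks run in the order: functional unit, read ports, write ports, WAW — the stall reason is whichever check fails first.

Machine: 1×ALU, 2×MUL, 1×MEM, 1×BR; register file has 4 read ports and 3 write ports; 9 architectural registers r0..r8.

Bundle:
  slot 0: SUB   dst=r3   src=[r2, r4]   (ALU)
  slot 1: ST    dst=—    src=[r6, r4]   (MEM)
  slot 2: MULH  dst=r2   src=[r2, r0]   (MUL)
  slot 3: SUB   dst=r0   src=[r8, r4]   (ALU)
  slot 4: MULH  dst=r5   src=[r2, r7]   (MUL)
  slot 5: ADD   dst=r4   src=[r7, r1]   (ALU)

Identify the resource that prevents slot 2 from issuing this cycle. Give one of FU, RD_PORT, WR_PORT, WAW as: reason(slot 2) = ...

reason(slot 2) = RD_PORT

(0) want 1×ALU +2rd +1wr — yes → AL0|MU2|ME1|BR1|rd2|wr2
(1) want 1×MEM +2rd +0wr — yes → AL0|MU2|ME0|BR1|rd0|wr2
(2) want 1×MUL +2rd +1wr — RD_PORT → AL0|MU2|ME0|BR1|rd0|wr2
(3) want 1×ALU +2rd +1wr — FU → AL0|MU2|ME0|BR1|rd0|wr2
(4) want 1×MUL +2rd +1wr — RD_PORT → AL0|MU2|ME0|BR1|rd0|wr2
(5) want 1×ALU +2rd +1wr — FU → AL0|MU2|ME0|BR1|rd0|wr2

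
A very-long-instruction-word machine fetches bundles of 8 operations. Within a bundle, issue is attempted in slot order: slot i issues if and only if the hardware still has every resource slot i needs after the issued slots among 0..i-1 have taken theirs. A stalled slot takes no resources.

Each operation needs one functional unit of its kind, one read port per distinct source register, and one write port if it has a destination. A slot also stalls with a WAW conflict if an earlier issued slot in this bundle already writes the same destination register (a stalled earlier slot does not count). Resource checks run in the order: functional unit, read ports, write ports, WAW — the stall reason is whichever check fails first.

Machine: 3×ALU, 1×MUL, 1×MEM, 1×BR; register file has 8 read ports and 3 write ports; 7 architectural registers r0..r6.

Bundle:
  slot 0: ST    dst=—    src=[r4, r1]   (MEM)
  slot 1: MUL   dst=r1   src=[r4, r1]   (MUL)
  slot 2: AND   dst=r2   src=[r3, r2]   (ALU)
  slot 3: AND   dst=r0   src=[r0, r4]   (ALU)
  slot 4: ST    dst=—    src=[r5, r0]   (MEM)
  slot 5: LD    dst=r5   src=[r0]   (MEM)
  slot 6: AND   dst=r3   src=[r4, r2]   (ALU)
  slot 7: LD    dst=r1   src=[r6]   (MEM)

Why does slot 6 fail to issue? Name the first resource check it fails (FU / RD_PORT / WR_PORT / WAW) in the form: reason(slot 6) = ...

slot 0 (MEM): ISSUE — free A3,Mu1,Ld0,B1 rp6 wp3
slot 1 (MUL): ISSUE — free A3,Mu0,Ld0,B1 rp4 wp2
slot 2 (ALU): ISSUE — free A2,Mu0,Ld0,B1 rp2 wp1
slot 3 (ALU): ISSUE — free A1,Mu0,Ld0,B1 rp0 wp0
slot 4 (MEM): stall FU — free A1,Mu0,Ld0,B1 rp0 wp0
slot 5 (MEM): stall FU — free A1,Mu0,Ld0,B1 rp0 wp0
slot 6 (ALU): stall RD_PORT — free A1,Mu0,Ld0,B1 rp0 wp0
slot 7 (MEM): stall FU — free A1,Mu0,Ld0,B1 rp0 wp0

reason(slot 6) = RD_PORT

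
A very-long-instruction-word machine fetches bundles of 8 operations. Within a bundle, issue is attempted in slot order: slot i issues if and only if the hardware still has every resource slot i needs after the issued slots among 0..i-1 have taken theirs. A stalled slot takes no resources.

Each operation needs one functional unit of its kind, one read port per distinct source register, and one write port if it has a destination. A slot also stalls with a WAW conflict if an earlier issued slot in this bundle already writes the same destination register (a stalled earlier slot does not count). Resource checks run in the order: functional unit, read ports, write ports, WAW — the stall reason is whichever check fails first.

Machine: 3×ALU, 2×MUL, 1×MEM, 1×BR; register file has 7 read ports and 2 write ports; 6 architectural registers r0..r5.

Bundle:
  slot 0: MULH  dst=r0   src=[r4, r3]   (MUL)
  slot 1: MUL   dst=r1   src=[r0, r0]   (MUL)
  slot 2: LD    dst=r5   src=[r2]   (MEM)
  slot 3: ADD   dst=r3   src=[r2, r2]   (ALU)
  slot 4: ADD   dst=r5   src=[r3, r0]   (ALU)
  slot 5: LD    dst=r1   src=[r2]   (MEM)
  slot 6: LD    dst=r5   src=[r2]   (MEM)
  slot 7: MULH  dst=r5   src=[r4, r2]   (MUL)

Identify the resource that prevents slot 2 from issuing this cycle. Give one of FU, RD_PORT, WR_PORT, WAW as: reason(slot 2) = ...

reason(slot 2) = WR_PORT

slot 0 (MUL): ISSUE — free A3,Mu1,Ld1,B1 rp5 wp1
slot 1 (MUL): ISSUE — free A3,Mu0,Ld1,B1 rp4 wp0
slot 2 (MEM): stall WR_PORT — free A3,Mu0,Ld1,B1 rp4 wp0
slot 3 (ALU): stall WR_PORT — free A3,Mu0,Ld1,B1 rp4 wp0
slot 4 (ALU): stall WR_PORT — free A3,Mu0,Ld1,B1 rp4 wp0
slot 5 (MEM): stall WR_PORT — free A3,Mu0,Ld1,B1 rp4 wp0
slot 6 (MEM): stall WR_PORT — free A3,Mu0,Ld1,B1 rp4 wp0
slot 7 (MUL): stall FU — free A3,Mu0,Ld1,B1 rp4 wp0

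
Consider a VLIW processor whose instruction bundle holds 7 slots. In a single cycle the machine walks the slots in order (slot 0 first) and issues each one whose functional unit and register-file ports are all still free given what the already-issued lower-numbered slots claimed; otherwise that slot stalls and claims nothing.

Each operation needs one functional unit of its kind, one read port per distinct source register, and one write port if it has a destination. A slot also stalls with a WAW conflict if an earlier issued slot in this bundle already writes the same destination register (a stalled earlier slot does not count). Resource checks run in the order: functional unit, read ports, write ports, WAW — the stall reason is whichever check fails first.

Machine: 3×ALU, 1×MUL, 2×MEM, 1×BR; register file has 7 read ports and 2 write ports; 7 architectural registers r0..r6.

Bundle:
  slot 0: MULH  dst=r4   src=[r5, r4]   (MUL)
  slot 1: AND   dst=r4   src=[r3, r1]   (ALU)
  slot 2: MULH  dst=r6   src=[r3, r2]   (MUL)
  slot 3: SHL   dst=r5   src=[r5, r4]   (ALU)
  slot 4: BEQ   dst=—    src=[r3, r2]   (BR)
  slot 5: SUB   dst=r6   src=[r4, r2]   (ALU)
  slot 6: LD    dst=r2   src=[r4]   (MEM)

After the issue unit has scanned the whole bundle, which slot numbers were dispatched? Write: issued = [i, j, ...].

issued = [0, 3, 4]

[0] MUL needs rd=2 wr=1: ok; after: ALU=3 MUL=0 MEM=2 BR=1, R=5, W=1
[1] ALU needs rd=2 wr=1: WAW; after: ALU=3 MUL=0 MEM=2 BR=1, R=5, W=1
[2] MUL needs rd=2 wr=1: FU; after: ALU=3 MUL=0 MEM=2 BR=1, R=5, W=1
[3] ALU needs rd=2 wr=1: ok; after: ALU=2 MUL=0 MEM=2 BR=1, R=3, W=0
[4] BR needs rd=2 wr=0: ok; after: ALU=2 MUL=0 MEM=2 BR=0, R=1, W=0
[5] ALU needs rd=2 wr=1: RD_PORT; after: ALU=2 MUL=0 MEM=2 BR=0, R=1, W=0
[6] MEM needs rd=1 wr=1: WR_PORT; after: ALU=2 MUL=0 MEM=2 BR=0, R=1, W=0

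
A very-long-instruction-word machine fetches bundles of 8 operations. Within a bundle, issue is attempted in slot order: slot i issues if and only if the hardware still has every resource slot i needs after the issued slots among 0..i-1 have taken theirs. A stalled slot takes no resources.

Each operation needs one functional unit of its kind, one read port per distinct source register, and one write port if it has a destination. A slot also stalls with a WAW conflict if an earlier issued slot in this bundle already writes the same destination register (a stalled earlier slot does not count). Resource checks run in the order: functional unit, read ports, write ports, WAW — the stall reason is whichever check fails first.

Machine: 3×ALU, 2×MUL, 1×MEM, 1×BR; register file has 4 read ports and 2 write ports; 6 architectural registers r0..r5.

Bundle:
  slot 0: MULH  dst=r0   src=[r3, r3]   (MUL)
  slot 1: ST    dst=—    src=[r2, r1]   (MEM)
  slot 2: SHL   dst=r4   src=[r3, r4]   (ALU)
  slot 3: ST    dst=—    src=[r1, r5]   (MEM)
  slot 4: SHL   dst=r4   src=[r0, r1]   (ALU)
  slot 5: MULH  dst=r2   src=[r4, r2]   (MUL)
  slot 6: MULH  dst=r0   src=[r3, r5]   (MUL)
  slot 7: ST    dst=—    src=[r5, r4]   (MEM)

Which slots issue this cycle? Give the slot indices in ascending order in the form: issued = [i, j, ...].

issued = [0, 1]

#0 MUL src=r3,r3 dispatched  <A:3 Mu:1 Ld:1 B:1 rd:3 wr:1>
#1 MEM src=r2,r1 dispatched  <A:3 Mu:1 Ld:0 B:1 rd:1 wr:1>
#2 ALU src=r3,r4 held:RD_PORT  <A:3 Mu:1 Ld:0 B:1 rd:1 wr:1>
#3 MEM src=r1,r5 held:FU  <A:3 Mu:1 Ld:0 B:1 rd:1 wr:1>
#4 ALU src=r0,r1 held:RD_PORT  <A:3 Mu:1 Ld:0 B:1 rd:1 wr:1>
#5 MUL src=r4,r2 held:RD_PORT  <A:3 Mu:1 Ld:0 B:1 rd:1 wr:1>
#6 MUL src=r3,r5 held:RD_PORT  <A:3 Mu:1 Ld:0 B:1 rd:1 wr:1>
#7 MEM src=r5,r4 held:FU  <A:3 Mu:1 Ld:0 B:1 rd:1 wr:1>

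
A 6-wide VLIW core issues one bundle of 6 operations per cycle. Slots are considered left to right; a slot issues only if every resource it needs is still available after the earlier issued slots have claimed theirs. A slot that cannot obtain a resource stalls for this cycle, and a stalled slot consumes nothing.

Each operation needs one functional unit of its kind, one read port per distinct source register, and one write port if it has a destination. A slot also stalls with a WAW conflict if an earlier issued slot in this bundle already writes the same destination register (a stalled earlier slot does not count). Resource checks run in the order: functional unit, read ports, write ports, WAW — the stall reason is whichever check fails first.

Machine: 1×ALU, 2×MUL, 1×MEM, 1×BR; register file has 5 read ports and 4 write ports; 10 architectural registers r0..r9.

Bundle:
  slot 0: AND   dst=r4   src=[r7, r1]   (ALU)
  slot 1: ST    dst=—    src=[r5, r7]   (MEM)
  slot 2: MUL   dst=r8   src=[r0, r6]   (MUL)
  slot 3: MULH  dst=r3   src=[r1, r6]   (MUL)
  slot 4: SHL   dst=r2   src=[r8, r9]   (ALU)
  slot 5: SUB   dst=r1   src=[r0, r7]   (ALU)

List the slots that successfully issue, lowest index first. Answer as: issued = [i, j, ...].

issued = [0, 1]

[0] ALU needs rd=2 wr=1: ok; after: ALU=0 MUL=2 MEM=1 BR=1, R=3, W=3
[1] MEM needs rd=2 wr=0: ok; after: ALU=0 MUL=2 MEM=0 BR=1, R=1, W=3
[2] MUL needs rd=2 wr=1: RD_PORT; after: ALU=0 MUL=2 MEM=0 BR=1, R=1, W=3
[3] MUL needs rd=2 wr=1: RD_PORT; after: ALU=0 MUL=2 MEM=0 BR=1, R=1, W=3
[4] ALU needs rd=2 wr=1: FU; after: ALU=0 MUL=2 MEM=0 BR=1, R=1, W=3
[5] ALU needs rd=2 wr=1: FU; after: ALU=0 MUL=2 MEM=0 BR=1, R=1, W=3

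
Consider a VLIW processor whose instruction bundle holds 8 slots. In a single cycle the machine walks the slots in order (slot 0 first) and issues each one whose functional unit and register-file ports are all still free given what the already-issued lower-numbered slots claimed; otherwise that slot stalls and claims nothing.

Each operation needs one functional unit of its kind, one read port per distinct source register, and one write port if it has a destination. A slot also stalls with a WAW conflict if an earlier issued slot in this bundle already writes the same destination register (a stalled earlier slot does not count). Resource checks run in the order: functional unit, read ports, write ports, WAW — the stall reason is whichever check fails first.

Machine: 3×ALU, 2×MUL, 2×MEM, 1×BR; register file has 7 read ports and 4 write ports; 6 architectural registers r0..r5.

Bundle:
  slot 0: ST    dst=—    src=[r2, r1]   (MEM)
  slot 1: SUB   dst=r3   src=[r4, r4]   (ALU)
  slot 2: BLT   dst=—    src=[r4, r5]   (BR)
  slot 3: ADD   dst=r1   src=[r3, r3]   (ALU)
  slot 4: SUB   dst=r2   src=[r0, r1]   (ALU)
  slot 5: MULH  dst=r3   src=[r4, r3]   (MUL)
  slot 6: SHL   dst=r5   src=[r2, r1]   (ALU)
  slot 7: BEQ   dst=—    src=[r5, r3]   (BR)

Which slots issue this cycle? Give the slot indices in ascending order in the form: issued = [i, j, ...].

issued = [0, 1, 2, 3]

slot 0 (MEM): ISSUE — free A3,Mu2,Ld1,B1 rp5 wp4
slot 1 (ALU): ISSUE — free A2,Mu2,Ld1,B1 rp4 wp3
slot 2 (BR): ISSUE — free A2,Mu2,Ld1,B0 rp2 wp3
slot 3 (ALU): ISSUE — free A1,Mu2,Ld1,B0 rp1 wp2
slot 4 (ALU): stall RD_PORT — free A1,Mu2,Ld1,B0 rp1 wp2
slot 5 (MUL): stall RD_PORT — free A1,Mu2,Ld1,B0 rp1 wp2
slot 6 (ALU): stall RD_PORT — free A1,Mu2,Ld1,B0 rp1 wp2
slot 7 (BR): stall FU — free A1,Mu2,Ld1,B0 rp1 wp2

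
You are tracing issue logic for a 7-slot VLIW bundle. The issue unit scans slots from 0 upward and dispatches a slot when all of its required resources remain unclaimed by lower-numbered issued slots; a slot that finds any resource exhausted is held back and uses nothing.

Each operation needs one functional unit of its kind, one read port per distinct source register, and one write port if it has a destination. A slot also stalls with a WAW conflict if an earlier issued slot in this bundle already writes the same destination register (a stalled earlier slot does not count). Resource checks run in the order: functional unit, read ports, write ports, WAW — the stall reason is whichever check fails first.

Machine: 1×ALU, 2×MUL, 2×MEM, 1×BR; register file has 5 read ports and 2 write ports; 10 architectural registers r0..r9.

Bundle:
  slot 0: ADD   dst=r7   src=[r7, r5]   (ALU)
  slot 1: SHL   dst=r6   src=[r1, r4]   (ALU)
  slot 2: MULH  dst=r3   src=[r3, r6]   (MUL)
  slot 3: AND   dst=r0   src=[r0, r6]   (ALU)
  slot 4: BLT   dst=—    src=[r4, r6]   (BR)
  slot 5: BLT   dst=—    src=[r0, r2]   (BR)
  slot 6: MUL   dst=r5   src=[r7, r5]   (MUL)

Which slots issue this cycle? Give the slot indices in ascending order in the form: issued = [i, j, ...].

issued = [0, 2]

[0] ALU needs rd=2 wr=1: ok; after: ALU=0 MUL=2 MEM=2 BR=1, R=3, W=1
[1] ALU needs rd=2 wr=1: FU; after: ALU=0 MUL=2 MEM=2 BR=1, R=3, W=1
[2] MUL needs rd=2 wr=1: ok; after: ALU=0 MUL=1 MEM=2 BR=1, R=1, W=0
[3] ALU needs rd=2 wr=1: FU; after: ALU=0 MUL=1 MEM=2 BR=1, R=1, W=0
[4] BR needs rd=2 wr=0: RD_PORT; after: ALU=0 MUL=1 MEM=2 BR=1, R=1, W=0
[5] BR needs rd=2 wr=0: RD_PORT; after: ALU=0 MUL=1 MEM=2 BR=1, R=1, W=0
[6] MUL needs rd=2 wr=1: RD_PORT; after: ALU=0 MUL=1 MEM=2 BR=1, R=1, W=0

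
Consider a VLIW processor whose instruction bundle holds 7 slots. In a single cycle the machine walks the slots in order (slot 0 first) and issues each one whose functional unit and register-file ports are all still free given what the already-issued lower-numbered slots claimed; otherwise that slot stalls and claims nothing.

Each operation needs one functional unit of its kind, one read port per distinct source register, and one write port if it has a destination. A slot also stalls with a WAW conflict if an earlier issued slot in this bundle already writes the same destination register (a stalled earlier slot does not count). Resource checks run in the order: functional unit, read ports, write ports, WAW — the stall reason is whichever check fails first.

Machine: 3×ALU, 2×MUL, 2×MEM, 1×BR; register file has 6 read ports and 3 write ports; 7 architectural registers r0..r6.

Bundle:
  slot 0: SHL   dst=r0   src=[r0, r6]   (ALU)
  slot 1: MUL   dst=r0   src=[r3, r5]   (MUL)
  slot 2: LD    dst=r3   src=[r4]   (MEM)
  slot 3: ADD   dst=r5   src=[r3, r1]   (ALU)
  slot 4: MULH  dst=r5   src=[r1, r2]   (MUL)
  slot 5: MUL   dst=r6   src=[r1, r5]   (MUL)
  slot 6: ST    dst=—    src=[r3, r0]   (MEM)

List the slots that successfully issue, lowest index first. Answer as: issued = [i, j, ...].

issued = [0, 2, 3]

#0 ALU src=r0,r6 dispatched  <A:2 Mu:2 Ld:2 B:1 rd:4 wr:2>
#1 MUL src=r3,r5 held:WAW  <A:2 Mu:2 Ld:2 B:1 rd:4 wr:2>
#2 MEM src=r4 dispatched  <A:2 Mu:2 Ld:1 B:1 rd:3 wr:1>
#3 ALU src=r3,r1 dispatched  <A:1 Mu:2 Ld:1 B:1 rd:1 wr:0>
#4 MUL src=r1,r2 held:RD_PORT  <A:1 Mu:2 Ld:1 B:1 rd:1 wr:0>
#5 MUL src=r1,r5 held:RD_PORT  <A:1 Mu:2 Ld:1 B:1 rd:1 wr:0>
#6 MEM src=r3,r0 held:RD_PORT  <A:1 Mu:2 Ld:1 B:1 rd:1 wr:0>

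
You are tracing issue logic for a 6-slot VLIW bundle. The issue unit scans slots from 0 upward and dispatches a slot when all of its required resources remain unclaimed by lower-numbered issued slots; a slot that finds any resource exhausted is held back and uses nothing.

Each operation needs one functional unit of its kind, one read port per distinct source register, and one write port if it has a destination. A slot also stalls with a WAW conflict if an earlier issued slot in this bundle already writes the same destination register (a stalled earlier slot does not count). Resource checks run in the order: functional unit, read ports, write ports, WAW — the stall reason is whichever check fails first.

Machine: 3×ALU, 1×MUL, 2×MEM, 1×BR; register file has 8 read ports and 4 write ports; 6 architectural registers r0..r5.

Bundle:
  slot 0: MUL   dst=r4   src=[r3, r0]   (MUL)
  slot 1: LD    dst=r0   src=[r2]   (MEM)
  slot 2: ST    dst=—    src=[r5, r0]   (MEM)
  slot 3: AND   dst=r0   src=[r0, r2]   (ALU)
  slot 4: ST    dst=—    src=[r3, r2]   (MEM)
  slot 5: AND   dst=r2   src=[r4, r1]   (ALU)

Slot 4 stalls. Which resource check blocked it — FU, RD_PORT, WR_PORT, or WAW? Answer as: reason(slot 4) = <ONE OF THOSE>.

reason(slot 4) = FU

  0. MUL→r4 ⇒ go  {3A/0Mu/2Ld/1B | 6r 3w}
  1. MEM→r0 ⇒ go  {3A/0Mu/1Ld/1B | 5r 2w}
  2. MEM ⇒ go  {3A/0Mu/0Ld/1B | 3r 2w}
  3. ALU→r0 ⇒ no(WAW)  {3A/0Mu/0Ld/1B | 3r 2w}
  4. MEM ⇒ no(FU)  {3A/0Mu/0Ld/1B | 3r 2w}
  5. ALU→r2 ⇒ go  {2A/0Mu/0Ld/1B | 1r 1w}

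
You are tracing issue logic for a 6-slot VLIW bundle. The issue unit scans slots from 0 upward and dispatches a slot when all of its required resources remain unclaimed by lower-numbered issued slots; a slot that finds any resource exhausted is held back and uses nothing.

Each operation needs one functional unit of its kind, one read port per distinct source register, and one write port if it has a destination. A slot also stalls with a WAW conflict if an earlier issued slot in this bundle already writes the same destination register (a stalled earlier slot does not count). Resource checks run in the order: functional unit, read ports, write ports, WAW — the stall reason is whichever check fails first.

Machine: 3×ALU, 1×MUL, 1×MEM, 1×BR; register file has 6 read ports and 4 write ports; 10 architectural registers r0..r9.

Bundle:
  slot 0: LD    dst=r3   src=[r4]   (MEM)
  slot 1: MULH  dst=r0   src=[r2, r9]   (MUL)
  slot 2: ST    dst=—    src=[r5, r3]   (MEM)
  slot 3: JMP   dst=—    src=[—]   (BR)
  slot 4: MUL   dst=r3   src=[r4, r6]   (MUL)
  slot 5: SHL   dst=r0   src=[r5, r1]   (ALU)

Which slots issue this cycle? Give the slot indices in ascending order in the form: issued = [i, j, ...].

  0. MEM→r3 ⇒ go  {3A/1Mu/0Ld/1B | 5r 3w}
  1. MUL→r0 ⇒ go  {3A/0Mu/0Ld/1B | 3r 2w}
  2. MEM ⇒ no(FU)  {3A/0Mu/0Ld/1B | 3r 2w}
  3. BR ⇒ go  {3A/0Mu/0Ld/0B | 3r 2w}
  4. MUL→r3 ⇒ no(FU)  {3A/0Mu/0Ld/0B | 3r 2w}
  5. ALU→r0 ⇒ no(WAW)  {3A/0Mu/0Ld/0B | 3r 2w}

issued = [0, 1, 3]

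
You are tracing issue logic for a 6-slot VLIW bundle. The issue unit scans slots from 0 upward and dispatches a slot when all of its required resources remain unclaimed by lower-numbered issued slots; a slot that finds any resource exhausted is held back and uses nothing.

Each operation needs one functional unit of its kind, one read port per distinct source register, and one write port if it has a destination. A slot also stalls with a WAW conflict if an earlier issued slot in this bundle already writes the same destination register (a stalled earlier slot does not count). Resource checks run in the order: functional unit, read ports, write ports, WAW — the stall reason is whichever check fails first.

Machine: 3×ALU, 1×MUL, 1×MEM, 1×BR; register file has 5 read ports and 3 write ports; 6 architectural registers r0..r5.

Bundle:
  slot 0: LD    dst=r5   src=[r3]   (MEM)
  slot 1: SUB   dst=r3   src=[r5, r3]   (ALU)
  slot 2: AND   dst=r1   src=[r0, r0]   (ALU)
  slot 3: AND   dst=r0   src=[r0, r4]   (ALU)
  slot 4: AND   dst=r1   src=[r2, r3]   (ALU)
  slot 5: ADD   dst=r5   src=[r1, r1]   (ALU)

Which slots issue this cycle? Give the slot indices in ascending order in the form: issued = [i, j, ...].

issued = [0, 1, 2]

slot 0 (MEM): ISSUE — free A3,Mu1,Ld0,B1 rp4 wp2
slot 1 (ALU): ISSUE — free A2,Mu1,Ld0,B1 rp2 wp1
slot 2 (ALU): ISSUE — free A1,Mu1,Ld0,B1 rp1 wp0
slot 3 (ALU): stall RD_PORT — free A1,Mu1,Ld0,B1 rp1 wp0
slot 4 (ALU): stall RD_PORT — free A1,Mu1,Ld0,B1 rp1 wp0
slot 5 (ALU): stall WR_PORT — free A1,Mu1,Ld0,B1 rp1 wp0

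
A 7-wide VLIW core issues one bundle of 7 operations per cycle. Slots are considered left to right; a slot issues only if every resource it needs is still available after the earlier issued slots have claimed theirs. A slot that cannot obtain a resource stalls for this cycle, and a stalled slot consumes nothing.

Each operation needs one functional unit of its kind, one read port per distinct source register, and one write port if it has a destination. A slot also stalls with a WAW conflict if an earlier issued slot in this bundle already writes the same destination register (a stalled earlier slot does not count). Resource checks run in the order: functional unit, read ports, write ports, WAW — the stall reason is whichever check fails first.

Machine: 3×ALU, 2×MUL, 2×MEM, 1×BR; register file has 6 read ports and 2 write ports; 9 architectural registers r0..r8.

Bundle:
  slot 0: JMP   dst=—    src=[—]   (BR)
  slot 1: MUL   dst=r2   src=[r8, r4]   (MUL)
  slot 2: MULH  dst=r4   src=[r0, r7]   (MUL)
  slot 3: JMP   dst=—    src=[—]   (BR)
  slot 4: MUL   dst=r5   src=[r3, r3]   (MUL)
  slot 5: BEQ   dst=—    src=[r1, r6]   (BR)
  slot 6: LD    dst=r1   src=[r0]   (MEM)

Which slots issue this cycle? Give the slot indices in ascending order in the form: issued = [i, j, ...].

(0) want 1×BR +0rd +0wr — yes → AL3|MU2|ME2|BR0|rd6|wr2
(1) want 1×MUL +2rd +1wr — yes → AL3|MU1|ME2|BR0|rd4|wr1
(2) want 1×MUL +2rd +1wr — yes → AL3|MU0|ME2|BR0|rd2|wr0
(3) want 1×BR +0rd +0wr — FU → AL3|MU0|ME2|BR0|rd2|wr0
(4) want 1×MUL +1rd +1wr — FU → AL3|MU0|ME2|BR0|rd2|wr0
(5) want 1×BR +2rd +0wr — FU → AL3|MU0|ME2|BR0|rd2|wr0
(6) want 1×MEM +1rd +1wr — WR_PORT → AL3|MU0|ME2|BR0|rd2|wr0

issued = [0, 1, 2]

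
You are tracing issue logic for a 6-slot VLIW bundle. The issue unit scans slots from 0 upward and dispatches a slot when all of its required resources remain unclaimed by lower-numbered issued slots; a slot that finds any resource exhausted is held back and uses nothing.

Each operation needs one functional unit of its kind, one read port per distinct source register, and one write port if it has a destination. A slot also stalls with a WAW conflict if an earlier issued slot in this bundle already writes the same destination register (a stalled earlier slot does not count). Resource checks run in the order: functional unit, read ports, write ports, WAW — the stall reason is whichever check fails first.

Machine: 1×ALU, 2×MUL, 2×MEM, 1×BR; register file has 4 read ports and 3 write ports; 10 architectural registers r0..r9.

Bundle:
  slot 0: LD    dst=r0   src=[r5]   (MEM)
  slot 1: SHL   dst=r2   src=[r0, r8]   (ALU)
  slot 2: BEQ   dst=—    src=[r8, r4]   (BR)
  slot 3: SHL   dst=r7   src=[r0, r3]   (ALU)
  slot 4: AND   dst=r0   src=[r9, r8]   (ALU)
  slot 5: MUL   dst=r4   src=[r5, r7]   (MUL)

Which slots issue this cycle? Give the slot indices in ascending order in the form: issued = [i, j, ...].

issued = [0, 1]

slot 0 (MEM): ISSUE — free A1,Mu2,Ld1,B1 rp3 wp2
slot 1 (ALU): ISSUE — free A0,Mu2,Ld1,B1 rp1 wp1
slot 2 (BR): stall RD_PORT — free A0,Mu2,Ld1,B1 rp1 wp1
slot 3 (ALU): stall FU — free A0,Mu2,Ld1,B1 rp1 wp1
slot 4 (ALU): stall FU — free A0,Mu2,Ld1,B1 rp1 wp1
slot 5 (MUL): stall RD_PORT — free A0,Mu2,Ld1,B1 rp1 wp1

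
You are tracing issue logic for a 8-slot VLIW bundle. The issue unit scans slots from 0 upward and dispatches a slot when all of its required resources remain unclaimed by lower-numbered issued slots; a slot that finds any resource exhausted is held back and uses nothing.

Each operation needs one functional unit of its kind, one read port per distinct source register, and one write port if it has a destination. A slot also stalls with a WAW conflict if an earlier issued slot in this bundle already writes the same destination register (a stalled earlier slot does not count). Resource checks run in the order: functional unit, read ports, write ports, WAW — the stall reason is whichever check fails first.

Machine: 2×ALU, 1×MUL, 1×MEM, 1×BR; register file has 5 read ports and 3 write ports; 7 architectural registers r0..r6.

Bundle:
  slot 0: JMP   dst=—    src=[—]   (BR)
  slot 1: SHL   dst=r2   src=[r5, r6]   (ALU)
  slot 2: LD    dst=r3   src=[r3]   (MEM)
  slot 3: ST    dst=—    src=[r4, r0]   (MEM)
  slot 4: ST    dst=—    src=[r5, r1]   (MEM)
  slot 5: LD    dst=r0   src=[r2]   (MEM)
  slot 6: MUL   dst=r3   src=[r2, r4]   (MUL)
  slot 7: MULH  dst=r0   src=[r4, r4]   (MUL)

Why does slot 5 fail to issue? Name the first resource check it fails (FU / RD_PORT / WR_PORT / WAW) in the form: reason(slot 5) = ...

[0] BR needs rd=0 wr=0: ok; after: ALU=2 MUL=1 MEM=1 BR=0, R=5, W=3
[1] ALU needs rd=2 wr=1: ok; after: ALU=1 MUL=1 MEM=1 BR=0, R=3, W=2
[2] MEM needs rd=1 wr=1: ok; after: ALU=1 MUL=1 MEM=0 BR=0, R=2, W=1
[3] MEM needs rd=2 wr=0: FU; after: ALU=1 MUL=1 MEM=0 BR=0, R=2, W=1
[4] MEM needs rd=2 wr=0: FU; after: ALU=1 MUL=1 MEM=0 BR=0, R=2, W=1
[5] MEM needs rd=1 wr=1: FU; after: ALU=1 MUL=1 MEM=0 BR=0, R=2, W=1
[6] MUL needs rd=2 wr=1: WAW; after: ALU=1 MUL=1 MEM=0 BR=0, R=2, W=1
[7] MUL needs rd=1 wr=1: ok; after: ALU=1 MUL=0 MEM=0 BR=0, R=1, W=0

reason(slot 5) = FU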